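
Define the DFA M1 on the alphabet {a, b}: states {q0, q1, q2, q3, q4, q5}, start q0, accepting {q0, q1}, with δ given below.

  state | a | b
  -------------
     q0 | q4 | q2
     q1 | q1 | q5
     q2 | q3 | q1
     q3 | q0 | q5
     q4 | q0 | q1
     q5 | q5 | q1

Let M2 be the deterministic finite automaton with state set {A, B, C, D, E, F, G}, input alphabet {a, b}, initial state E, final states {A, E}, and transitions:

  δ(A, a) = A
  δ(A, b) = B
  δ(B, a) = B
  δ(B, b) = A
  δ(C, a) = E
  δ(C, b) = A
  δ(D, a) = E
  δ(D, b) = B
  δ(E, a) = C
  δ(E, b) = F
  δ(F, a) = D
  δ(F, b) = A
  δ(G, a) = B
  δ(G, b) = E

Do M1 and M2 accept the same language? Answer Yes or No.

Exploring the product automaton M1 × M2 from the start pair (q0, E), following both machines on each input symbol, reaches 6 state pairs: (q0, E), (q4, C), (q2, F), (q1, A), (q3, D), (q5, B).
M1 accepts in {q0, q1} and M2 accepts in {A, E}. In every reachable pair the two components are either both accepting — (q0, E), (q1, A) — or both non-accepting, so no string is accepted by exactly one of the machines: L(M1) \ L(M2) and L(M2) \ L(M1) are both empty.
Hence every string is accepted by M1 iff it is accepted by M2, and the two languages coincide.

Yes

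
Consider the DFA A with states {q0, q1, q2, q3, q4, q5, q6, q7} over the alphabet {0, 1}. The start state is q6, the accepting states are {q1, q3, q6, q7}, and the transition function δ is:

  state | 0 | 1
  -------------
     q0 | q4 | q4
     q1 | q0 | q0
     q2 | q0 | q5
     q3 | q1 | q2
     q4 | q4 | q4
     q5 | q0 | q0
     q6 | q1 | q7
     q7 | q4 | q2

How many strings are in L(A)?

3

The useful subgraph on states {q1, q6, q7} is acyclic, so L(A) is finite; the longest accepting path visits 2 useful states, giving maximum string length 1.
Counting accepting paths from q6 by length: 1 of length 0, 2 of length 1. Total 3.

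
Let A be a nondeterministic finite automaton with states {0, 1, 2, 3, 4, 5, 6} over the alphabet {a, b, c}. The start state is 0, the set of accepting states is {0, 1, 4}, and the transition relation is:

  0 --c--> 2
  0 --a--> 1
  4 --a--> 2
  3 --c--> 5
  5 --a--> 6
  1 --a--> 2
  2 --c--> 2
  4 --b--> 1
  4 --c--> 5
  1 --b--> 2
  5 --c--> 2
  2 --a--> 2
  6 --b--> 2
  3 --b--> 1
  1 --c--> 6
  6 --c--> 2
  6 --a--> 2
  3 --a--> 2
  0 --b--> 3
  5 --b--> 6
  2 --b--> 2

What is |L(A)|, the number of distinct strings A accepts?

3

The useful subgraph on states {0, 1, 3} is acyclic, so L(A) is finite; the longest accepting path visits 3 useful states, giving maximum string length 2.
Counting accepting paths from 0 by length: 1 of length 0, 1 of length 1, 1 of length 2. Total 3.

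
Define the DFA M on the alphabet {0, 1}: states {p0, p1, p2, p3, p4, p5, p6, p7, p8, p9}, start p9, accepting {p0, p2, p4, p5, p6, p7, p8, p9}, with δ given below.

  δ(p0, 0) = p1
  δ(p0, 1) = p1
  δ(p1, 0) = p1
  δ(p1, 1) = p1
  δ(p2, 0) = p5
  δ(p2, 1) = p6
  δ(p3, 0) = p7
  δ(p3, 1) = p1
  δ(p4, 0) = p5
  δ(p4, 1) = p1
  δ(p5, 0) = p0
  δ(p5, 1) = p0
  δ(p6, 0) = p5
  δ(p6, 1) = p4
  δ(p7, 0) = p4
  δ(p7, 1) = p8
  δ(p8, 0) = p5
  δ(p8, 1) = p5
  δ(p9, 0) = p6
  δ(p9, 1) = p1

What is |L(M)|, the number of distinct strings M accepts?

The useful subgraph on states {p0, p4, p5, p6, p9} is acyclic, so L(M) is finite; the longest accepting path visits 5 useful states, giving maximum string length 4.
Counting accepting paths from p9 by length: 1 of length 0, 1 of length 1, 2 of length 2, 3 of length 3, 2 of length 4. Total 9.

9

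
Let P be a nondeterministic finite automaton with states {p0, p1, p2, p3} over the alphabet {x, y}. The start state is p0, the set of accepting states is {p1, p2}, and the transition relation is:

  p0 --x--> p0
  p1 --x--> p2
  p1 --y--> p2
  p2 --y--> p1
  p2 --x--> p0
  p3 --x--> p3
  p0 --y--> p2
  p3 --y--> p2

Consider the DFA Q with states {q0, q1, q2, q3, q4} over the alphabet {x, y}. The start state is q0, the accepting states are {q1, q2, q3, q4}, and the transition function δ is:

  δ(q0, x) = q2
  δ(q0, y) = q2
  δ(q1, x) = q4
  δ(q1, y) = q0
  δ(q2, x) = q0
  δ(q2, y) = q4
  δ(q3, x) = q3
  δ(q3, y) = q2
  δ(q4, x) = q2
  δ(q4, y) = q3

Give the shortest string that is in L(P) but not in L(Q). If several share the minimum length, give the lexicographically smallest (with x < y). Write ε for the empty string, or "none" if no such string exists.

The string yyyyx is accepted by P but not by Q.
No shorter string lies in the difference, and yyyyx is the lexicographically first length-5 string in L(P) \ L(Q).

yyyyx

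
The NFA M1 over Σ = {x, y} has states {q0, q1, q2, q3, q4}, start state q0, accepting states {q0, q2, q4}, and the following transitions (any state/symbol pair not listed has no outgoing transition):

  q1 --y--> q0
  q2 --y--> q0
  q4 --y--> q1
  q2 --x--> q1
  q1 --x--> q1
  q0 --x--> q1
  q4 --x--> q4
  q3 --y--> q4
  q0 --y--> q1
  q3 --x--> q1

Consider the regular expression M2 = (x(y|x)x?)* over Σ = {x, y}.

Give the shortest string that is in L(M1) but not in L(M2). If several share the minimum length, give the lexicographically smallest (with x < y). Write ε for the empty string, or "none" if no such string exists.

yy

The string yy is accepted by M1 but not by M2.
No shorter string lies in the difference, and yy is the lexicographically first length-2 string in L(M1) \ L(M2).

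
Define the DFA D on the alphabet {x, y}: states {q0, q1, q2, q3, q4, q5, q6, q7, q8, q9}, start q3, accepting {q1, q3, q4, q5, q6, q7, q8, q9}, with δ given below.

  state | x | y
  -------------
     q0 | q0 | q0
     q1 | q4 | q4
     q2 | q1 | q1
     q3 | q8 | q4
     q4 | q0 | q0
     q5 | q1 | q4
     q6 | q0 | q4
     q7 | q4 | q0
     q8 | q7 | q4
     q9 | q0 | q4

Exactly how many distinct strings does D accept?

6

The useful subgraph on states {q3, q4, q7, q8} is acyclic, so L(D) is finite; the longest accepting path visits 4 useful states, giving maximum string length 3.
Counting accepting paths from q3 by length: 1 of length 0, 2 of length 1, 2 of length 2, 1 of length 3. Total 6.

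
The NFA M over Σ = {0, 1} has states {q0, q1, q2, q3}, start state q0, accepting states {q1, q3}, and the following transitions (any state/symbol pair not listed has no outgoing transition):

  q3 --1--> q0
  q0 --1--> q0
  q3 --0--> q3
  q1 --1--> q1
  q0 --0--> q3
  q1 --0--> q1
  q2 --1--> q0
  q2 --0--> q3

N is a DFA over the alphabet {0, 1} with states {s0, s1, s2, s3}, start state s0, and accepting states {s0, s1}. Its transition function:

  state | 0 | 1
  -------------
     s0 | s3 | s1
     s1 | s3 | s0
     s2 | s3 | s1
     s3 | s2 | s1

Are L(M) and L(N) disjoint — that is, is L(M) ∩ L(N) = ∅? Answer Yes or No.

Exploring the product automaton M × N from the start pair (q0, s0), following both machines on each input symbol, reaches 4 state pairs: (q0, s0), (q3, s3), (q0, s1), (q3, s2).
M accepts in {q1, q3} and N accepts in {s0, s1}; no reachable pair has both components accepting, so no string drives both machines to acceptance simultaneously and L(M) ∩ L(N) = ∅.
So no string is accepted by both, and the intersection is empty.

Yes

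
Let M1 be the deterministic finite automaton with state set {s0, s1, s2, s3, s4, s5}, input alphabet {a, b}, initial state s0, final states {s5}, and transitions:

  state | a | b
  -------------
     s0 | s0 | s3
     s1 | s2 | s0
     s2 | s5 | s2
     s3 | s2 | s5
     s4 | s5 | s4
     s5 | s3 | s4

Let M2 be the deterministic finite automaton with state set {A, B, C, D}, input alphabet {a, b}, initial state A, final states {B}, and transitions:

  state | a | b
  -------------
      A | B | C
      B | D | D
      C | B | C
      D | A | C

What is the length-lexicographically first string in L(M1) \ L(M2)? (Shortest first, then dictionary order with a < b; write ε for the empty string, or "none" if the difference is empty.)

bb

The string bb is accepted by M1 but not by M2.
No shorter string lies in the difference, and bb is the lexicographically first length-2 string in L(M1) \ L(M2).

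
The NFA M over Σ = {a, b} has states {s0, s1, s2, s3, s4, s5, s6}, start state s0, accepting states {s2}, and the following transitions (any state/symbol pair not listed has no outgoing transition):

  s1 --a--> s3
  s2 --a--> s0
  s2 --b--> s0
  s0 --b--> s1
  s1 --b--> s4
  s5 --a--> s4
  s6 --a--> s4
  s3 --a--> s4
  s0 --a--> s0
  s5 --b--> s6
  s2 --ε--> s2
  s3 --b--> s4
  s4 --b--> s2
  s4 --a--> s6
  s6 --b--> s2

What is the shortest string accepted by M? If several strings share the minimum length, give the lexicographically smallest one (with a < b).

bbb

A breadth-first search from s0 reaches an accepting state first via the path s0 → s1 → s4 → s2 on input bbb.
No string of length < 3 is accepted (BFS exhausts all shorter strings without reaching an accepting state), and bbb is the lexicographically least accepting string of length 3.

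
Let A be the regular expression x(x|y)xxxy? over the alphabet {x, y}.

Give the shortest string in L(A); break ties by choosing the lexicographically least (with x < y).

By inspection of the expression, no string of length less than 5 matches, and xxxxx is the lexicographically first match of length 5.

xxxxx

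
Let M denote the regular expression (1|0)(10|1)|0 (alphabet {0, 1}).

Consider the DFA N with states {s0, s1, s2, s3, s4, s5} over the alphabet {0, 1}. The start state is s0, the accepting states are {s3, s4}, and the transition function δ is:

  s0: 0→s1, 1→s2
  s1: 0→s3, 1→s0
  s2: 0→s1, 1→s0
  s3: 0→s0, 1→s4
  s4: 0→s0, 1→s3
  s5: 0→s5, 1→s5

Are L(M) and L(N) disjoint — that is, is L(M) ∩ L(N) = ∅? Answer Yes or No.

Converting the expression M to a DFA (subset construction, then merging equivalent states) gives the minimal DFA with states {m0, m1, m2, m3, m4, m5}, start state m0, accepting states {m1, m4, m5} and transitions m0: 0→m1, 1→m2; m1: 0→m3, 1→m4; m2: 0→m3, 1→m4; m3: 0→m3, 1→m3; m4: 0→m5, 1→m3; m5: 0→m3, 1→m3.
Exploring the product automaton M × N from the start pair (m0, s0), following both machines on each input symbol, reaches 10 state pairs: (m0, s0), (m1, s1), (m2, s2), (m3, s3), (m4, s0), (m3, s1), (m3, s0), (m3, s4), (m5, s1), (m3, s2).
M accepts in {m1, m4, m5} and N accepts in {s3, s4}; no reachable pair has both components accepting, so no string drives both machines to acceptance simultaneously and L(M) ∩ L(N) = ∅.
So no string is accepted by both, and the intersection is empty.

Yes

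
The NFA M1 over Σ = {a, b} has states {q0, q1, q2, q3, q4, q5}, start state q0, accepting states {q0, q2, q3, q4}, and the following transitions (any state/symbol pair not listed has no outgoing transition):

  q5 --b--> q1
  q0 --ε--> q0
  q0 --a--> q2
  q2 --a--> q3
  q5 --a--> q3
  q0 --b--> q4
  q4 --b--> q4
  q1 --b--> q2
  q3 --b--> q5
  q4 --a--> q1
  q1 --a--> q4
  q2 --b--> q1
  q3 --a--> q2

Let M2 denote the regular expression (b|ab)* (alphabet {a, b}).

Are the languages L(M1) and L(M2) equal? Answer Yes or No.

The string a is accepted by M1 but rejected by M2.
So L(M1) ≠ L(M2).

No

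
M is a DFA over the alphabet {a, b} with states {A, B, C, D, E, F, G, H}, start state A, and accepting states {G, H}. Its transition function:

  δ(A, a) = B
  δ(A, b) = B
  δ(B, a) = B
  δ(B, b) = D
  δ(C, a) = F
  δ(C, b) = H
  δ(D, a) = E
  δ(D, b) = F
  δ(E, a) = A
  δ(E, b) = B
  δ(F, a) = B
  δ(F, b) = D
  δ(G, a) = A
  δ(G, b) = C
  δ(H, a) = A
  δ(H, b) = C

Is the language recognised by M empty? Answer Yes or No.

Yes

The states reachable from the start state are {A, B, D, E, F}.
None of the accepting states {G, H} is reachable, so no string is accepted and L(M) = ∅.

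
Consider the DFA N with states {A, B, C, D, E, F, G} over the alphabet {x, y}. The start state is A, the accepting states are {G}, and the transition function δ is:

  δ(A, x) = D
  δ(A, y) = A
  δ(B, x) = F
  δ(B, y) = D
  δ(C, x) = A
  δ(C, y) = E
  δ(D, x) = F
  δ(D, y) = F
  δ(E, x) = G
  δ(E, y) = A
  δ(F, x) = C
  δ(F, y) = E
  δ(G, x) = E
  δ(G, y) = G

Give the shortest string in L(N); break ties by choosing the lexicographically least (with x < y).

xxyx

A breadth-first search from A reaches an accepting state first via the path A → D → F → E → G on input xxyx.
No string of length < 4 is accepted (BFS exhausts all shorter strings without reaching an accepting state), and xxyx is the lexicographically least accepting string of length 4.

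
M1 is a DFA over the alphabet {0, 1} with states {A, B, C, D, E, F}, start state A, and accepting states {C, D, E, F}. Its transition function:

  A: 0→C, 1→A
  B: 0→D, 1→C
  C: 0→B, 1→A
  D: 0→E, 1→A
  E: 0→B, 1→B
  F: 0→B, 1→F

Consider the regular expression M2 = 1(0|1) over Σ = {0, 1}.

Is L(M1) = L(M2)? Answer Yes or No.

No

The string 0 is accepted by M1 but rejected by M2.
So L(M1) ≠ L(M2).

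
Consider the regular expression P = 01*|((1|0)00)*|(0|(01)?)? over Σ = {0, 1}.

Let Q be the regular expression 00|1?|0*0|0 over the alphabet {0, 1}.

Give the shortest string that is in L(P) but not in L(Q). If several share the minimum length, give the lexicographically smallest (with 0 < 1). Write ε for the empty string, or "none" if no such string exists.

01

The string 01 is accepted by P but not by Q.
No shorter string lies in the difference, and 01 is the lexicographically first length-2 string in L(P) \ L(Q).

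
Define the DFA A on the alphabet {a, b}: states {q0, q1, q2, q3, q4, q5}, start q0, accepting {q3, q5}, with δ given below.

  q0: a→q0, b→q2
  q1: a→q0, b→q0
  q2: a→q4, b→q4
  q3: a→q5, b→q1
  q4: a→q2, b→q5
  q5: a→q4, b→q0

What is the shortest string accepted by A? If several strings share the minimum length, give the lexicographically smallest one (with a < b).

bab

A breadth-first search from q0 reaches an accepting state first via the path q0 → q2 → q4 → q5 on input bab.
No string of length < 3 is accepted (BFS exhausts all shorter strings without reaching an accepting state), and bab is the lexicographically least accepting string of length 3.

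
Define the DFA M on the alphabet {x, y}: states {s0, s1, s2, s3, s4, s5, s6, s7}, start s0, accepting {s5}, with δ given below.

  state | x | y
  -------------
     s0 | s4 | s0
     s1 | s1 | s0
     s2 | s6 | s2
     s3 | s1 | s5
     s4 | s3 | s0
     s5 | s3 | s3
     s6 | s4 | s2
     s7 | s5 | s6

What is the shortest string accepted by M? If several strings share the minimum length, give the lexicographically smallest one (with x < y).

xxy

A breadth-first search from s0 reaches an accepting state first via the path s0 → s4 → s3 → s5 on input xxy.
No string of length < 3 is accepted (BFS exhausts all shorter strings without reaching an accepting state), and xxy is the lexicographically least accepting string of length 3.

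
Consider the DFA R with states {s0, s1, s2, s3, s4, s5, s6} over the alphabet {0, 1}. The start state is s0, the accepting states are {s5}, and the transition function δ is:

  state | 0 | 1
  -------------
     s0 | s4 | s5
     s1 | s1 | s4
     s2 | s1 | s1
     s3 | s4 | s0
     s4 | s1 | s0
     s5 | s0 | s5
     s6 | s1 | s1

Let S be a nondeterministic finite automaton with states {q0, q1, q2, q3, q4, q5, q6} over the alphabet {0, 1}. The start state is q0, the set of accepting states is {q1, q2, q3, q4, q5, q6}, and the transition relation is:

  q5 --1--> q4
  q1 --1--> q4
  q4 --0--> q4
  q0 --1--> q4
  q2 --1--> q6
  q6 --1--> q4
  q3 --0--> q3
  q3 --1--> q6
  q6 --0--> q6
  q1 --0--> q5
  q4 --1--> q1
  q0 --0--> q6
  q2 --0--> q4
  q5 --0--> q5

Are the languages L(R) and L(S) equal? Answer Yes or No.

The string 0 is accepted by S but rejected by R.
So L(R) ≠ L(S).

No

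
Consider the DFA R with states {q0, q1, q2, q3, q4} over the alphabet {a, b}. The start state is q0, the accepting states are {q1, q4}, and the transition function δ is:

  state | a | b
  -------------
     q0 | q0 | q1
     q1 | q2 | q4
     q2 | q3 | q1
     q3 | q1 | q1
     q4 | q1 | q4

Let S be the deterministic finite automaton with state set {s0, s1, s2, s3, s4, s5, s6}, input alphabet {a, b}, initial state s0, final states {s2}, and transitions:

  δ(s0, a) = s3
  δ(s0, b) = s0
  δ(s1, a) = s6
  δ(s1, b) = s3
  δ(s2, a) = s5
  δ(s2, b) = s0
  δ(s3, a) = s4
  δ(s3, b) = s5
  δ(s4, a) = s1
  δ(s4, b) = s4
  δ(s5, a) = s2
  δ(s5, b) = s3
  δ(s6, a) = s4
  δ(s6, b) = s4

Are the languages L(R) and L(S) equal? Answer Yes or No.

No

The string b is accepted by R but rejected by S.
So L(R) ≠ L(S).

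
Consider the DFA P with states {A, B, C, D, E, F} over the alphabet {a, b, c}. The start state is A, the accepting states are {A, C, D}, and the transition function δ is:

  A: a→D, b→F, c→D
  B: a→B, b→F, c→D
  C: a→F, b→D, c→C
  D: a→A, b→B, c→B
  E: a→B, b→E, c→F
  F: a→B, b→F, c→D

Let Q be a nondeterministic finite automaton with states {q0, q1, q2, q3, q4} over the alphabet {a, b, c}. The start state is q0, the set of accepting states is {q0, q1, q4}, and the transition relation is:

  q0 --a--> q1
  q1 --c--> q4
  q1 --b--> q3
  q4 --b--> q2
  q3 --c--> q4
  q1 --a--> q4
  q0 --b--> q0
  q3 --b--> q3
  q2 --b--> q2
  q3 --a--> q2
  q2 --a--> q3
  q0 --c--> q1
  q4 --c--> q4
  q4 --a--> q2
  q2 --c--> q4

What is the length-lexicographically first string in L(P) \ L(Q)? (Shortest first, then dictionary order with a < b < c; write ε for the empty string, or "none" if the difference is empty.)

The string aaa is accepted by P but not by Q.
No shorter string lies in the difference, and aaa is the lexicographically first length-3 string in L(P) \ L(Q).

aaa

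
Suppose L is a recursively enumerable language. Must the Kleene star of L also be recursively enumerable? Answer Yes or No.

Dovetail over all factorisations of the input into blocks and all step bounds, running the recogniser for L on every block of a factorisation; accept if some factorisation has all of its blocks accepted.
So the recursively enumerable languages are closed under Kleene star.

Yes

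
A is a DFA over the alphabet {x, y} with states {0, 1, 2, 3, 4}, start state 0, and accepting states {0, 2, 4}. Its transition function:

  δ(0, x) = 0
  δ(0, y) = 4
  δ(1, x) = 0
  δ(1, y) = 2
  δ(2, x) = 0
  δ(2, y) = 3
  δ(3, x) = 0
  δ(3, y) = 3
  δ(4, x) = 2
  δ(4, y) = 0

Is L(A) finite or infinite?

State 0 is reachable from the start and can reach an accepting state, and it lies on the cycle 0 → 0.
Traversing that cycle any number of times yields accepted strings of unbounded length, so the language is infinite.

infinite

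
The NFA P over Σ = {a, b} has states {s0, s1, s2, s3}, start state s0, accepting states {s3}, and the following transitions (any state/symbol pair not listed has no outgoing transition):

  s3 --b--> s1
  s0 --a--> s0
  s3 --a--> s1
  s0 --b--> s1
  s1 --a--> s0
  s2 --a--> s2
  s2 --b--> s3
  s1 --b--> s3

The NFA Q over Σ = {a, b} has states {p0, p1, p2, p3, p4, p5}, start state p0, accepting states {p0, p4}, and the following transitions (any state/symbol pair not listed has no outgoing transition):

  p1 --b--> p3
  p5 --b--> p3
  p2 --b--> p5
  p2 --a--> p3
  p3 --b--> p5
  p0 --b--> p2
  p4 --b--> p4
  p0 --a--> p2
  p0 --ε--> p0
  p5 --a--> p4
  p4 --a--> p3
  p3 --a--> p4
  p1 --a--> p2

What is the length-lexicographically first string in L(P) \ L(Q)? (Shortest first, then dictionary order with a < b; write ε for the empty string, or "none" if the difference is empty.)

bb

The string bb is accepted by P but not by Q.
No shorter string lies in the difference, and bb is the lexicographically first length-2 string in L(P) \ L(Q).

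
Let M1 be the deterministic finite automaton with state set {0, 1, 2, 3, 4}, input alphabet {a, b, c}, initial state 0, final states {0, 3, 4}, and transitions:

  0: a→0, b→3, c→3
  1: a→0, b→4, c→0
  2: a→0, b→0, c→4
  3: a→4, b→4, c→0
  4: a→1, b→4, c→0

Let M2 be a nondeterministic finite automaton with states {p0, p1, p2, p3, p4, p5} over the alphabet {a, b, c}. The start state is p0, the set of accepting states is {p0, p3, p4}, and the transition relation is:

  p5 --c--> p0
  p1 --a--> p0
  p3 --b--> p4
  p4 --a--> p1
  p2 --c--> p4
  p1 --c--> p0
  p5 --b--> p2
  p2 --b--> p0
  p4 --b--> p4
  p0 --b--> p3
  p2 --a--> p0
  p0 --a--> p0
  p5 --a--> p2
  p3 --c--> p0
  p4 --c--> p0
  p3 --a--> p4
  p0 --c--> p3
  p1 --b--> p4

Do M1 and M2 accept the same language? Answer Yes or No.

Yes

Exploring the product automaton M1 × M2 from the start pair (0, p0), following both machines on each input symbol, reaches 4 state pairs: (0, p0), (3, p3), (4, p4), (1, p1).
M1 accepts in {0, 3, 4} and M2 accepts in {p0, p3, p4}. In every reachable pair the two components are either both accepting — (0, p0), (3, p3), (4, p4) — or both non-accepting, so no string is accepted by exactly one of the machines: L(M1) \ L(M2) and L(M2) \ L(M1) are both empty.
Hence every string is accepted by M1 iff it is accepted by M2, and the two languages coincide.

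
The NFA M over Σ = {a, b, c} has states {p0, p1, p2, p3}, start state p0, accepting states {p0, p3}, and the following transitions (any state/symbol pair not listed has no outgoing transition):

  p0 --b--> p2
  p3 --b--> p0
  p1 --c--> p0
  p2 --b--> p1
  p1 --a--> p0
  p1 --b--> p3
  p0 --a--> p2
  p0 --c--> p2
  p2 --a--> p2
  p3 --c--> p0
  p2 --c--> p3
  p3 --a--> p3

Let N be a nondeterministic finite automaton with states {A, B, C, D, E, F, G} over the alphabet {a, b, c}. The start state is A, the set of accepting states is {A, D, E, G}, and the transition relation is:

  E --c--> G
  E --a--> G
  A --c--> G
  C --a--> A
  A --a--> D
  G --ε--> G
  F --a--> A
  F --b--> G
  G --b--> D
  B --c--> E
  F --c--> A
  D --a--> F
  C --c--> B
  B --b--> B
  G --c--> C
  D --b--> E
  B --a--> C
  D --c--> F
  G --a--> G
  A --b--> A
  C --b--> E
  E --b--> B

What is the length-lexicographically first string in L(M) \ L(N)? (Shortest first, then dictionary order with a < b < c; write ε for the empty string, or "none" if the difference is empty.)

The string ac is accepted by M but not by N.
No shorter string lies in the difference, and ac is the lexicographically first length-2 string in L(M) \ L(N).

ac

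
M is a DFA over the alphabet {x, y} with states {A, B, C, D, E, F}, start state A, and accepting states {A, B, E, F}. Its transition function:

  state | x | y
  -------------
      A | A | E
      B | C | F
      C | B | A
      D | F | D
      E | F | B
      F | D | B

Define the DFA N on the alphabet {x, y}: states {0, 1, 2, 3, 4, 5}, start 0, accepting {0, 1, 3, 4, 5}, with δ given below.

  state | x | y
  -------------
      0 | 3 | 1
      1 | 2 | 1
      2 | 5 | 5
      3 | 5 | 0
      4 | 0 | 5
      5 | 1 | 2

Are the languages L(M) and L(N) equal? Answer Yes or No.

The string yx is accepted by M but rejected by N.
So L(M) ≠ L(N).

No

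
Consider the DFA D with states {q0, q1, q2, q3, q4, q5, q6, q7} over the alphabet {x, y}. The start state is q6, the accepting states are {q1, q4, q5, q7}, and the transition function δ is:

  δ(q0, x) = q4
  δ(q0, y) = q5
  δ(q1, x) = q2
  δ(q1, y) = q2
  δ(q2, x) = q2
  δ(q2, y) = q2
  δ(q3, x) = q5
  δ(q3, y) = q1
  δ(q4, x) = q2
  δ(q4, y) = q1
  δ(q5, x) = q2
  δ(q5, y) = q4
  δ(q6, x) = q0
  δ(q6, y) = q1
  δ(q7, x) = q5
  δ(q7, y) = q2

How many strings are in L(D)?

6

The useful subgraph on states {q0, q1, q4, q5, q6} is acyclic, so L(D) is finite; the longest accepting path visits 5 useful states, giving maximum string length 4.
Counting accepting paths from q6 by length: 1 of length 1, 2 of length 2, 2 of length 3, 1 of length 4. Total 6.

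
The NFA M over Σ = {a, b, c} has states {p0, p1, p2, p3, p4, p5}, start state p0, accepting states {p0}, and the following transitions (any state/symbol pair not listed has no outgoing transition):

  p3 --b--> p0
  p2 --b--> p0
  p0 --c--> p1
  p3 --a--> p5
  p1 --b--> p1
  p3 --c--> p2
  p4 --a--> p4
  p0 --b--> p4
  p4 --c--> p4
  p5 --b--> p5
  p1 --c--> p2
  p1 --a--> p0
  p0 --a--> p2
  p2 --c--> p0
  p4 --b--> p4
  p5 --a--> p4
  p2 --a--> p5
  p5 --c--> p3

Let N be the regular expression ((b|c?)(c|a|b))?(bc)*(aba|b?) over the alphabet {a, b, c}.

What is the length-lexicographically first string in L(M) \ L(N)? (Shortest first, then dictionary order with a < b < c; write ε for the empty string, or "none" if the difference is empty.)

The string ac is accepted by M but not by N.
No shorter string lies in the difference, and ac is the lexicographically first length-2 string in L(M) \ L(N).

ac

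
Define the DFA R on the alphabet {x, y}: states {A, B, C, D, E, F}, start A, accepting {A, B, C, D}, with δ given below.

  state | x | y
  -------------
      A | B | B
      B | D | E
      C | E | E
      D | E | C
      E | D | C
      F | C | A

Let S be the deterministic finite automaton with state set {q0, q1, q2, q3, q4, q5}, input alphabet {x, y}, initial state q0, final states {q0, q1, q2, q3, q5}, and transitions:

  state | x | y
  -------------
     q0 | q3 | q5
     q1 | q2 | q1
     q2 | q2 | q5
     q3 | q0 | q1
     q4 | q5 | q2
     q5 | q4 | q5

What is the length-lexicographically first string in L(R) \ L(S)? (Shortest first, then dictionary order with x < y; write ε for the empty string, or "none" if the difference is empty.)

The string yx is accepted by R but not by S.
No shorter string lies in the difference, and yx is the lexicographically first length-2 string in L(R) \ L(S).

yx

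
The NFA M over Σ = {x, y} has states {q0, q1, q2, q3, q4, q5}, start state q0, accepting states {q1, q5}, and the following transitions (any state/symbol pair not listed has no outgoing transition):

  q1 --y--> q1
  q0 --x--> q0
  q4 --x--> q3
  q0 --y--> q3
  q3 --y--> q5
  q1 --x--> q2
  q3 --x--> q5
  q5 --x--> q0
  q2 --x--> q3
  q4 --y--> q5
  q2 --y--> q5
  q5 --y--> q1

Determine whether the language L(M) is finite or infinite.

infinite

State q0 is reachable from the start and can reach an accepting state, and it lies on the cycle q0 → q0.
Traversing that cycle any number of times yields accepted strings of unbounded length, so the language is infinite.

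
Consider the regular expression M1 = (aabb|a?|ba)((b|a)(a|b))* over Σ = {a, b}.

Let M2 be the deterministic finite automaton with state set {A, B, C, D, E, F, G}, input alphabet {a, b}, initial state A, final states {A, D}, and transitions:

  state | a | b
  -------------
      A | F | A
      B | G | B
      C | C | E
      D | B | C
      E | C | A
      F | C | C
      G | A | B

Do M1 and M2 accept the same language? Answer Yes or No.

No

The string a is accepted by M1 but rejected by M2.
So L(M1) ≠ L(M2).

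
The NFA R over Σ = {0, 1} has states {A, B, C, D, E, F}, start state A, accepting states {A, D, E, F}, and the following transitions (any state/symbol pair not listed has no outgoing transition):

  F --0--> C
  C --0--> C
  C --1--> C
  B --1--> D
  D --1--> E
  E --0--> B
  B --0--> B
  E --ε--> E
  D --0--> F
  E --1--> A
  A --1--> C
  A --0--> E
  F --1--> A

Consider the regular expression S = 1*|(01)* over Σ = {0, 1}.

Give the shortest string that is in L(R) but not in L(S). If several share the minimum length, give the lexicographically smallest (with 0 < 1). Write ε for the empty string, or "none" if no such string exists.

0

The string 0 is accepted by R but not by S.
No shorter string lies in the difference, and 0 is the lexicographically first length-1 string in L(R) \ L(S).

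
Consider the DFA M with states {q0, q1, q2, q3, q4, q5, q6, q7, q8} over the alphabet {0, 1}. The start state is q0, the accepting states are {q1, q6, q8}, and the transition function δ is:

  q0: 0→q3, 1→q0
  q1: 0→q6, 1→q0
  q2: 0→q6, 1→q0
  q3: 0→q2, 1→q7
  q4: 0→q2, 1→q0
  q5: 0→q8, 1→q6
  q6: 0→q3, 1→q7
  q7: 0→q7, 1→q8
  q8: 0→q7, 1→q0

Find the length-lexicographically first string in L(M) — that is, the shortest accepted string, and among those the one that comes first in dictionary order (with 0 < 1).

000

A breadth-first search from q0 reaches an accepting state first via the path q0 → q3 → q2 → q6 on input 000.
No string of length < 3 is accepted (BFS exhausts all shorter strings without reaching an accepting state), and 000 is the lexicographically least accepting string of length 3.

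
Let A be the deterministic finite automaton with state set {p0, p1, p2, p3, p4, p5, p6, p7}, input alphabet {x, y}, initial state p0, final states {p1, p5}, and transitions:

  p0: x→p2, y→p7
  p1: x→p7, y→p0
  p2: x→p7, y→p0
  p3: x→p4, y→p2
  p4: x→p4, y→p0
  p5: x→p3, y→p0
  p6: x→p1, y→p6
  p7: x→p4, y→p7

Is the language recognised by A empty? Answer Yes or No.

The states reachable from the start state are {p0, p2, p4, p7}.
None of the accepting states {p1, p5} is reachable, so no string is accepted and L(A) = ∅.

Yes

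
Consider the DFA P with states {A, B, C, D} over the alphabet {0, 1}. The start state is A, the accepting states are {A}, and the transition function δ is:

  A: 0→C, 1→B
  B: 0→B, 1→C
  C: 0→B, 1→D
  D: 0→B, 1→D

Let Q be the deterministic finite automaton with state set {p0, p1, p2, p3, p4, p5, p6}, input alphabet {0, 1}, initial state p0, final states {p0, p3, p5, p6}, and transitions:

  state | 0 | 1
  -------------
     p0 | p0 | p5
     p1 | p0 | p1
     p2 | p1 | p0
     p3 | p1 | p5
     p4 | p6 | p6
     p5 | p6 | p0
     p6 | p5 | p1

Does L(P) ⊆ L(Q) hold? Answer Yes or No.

Yes

Exploring the product automaton P × Q from the start pair (A, p0), following both machines on each input symbol, reaches 10 state pairs: (A, p0), (C, p0), (B, p5), (B, p0), (D, p5), (B, p6), (C, p5), (D, p0), (C, p1), (D, p1).
P accepts in {A} and Q accepts in {p0, p3, p5, p6}. The reachable pairs whose P-component is accepting are (A, p0); in each of them the Q-component is accepting too, so the product for L(P) \ L(Q) (P-component accepting, Q-component rejecting) has no reachable accepting pair and the difference is empty.
Hence every string in L(P) is also in L(Q).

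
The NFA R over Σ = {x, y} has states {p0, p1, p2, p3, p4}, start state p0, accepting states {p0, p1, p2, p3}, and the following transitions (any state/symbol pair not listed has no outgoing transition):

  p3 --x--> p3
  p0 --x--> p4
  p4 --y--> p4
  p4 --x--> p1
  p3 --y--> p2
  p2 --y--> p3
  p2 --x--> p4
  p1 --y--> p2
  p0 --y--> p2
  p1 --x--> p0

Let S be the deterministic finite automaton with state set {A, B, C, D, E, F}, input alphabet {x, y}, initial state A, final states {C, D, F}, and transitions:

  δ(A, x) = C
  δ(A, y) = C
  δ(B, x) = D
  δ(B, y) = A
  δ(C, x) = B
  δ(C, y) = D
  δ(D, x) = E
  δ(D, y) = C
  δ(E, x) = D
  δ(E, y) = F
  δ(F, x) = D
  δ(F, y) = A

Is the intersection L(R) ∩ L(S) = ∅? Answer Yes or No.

No

The string y is accepted by both R and S.
Hence L(R) ∩ L(S) ≠ ∅.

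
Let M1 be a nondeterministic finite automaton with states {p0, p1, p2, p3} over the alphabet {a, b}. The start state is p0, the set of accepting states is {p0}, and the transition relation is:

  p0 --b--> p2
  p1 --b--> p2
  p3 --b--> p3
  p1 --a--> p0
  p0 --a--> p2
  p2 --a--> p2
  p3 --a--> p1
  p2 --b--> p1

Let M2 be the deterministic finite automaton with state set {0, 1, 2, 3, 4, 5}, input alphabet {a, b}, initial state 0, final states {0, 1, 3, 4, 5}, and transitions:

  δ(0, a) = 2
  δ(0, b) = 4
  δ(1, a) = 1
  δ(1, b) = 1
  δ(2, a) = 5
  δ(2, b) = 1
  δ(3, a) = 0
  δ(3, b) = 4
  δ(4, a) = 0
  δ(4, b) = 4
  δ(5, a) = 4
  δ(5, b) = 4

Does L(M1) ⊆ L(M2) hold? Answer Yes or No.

Exploring the product automaton M1 × M2 from the start pair (p0, 0), following both machines on each input symbol, reaches 9 state pairs: (p0, 0), (p2, 2), (p2, 4), (p2, 5), (p1, 1), (p2, 0), (p1, 4), (p0, 1), (p2, 1).
M1 accepts in {p0} and M2 accepts in {0, 1, 3, 4, 5}. The reachable pairs whose M1-component is accepting are (p0, 0), (p0, 1); in each of them the M2-component is accepting too, so the product for L(M1) \ L(M2) (M1-component accepting, M2-component rejecting) has no reachable accepting pair and the difference is empty.
Hence every string in L(M1) is also in L(M2).

Yes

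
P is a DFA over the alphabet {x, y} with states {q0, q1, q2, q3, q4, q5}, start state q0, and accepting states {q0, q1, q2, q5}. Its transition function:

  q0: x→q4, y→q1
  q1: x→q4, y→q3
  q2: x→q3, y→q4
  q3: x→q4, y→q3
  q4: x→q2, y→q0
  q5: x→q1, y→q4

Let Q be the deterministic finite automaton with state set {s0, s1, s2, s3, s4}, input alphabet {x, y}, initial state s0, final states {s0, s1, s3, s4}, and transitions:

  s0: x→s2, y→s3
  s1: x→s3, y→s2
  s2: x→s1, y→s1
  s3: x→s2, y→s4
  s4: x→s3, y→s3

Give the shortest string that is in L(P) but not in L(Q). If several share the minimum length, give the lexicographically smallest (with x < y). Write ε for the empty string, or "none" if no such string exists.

The string xyy is accepted by P but not by Q.
No shorter string lies in the difference, and xyy is the lexicographically first length-3 string in L(P) \ L(Q).

xyy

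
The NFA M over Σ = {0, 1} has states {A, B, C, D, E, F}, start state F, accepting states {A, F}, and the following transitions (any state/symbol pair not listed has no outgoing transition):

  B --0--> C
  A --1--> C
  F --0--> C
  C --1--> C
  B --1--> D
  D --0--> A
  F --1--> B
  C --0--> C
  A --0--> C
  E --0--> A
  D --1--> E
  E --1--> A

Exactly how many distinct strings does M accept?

4

The useful subgraph on states {A, B, D, E, F} is acyclic, so L(M) is finite; the longest accepting path visits 5 useful states, giving maximum string length 4.
Counting accepting paths from F by length: 1 of length 0, 1 of length 3, 2 of length 4. Total 4.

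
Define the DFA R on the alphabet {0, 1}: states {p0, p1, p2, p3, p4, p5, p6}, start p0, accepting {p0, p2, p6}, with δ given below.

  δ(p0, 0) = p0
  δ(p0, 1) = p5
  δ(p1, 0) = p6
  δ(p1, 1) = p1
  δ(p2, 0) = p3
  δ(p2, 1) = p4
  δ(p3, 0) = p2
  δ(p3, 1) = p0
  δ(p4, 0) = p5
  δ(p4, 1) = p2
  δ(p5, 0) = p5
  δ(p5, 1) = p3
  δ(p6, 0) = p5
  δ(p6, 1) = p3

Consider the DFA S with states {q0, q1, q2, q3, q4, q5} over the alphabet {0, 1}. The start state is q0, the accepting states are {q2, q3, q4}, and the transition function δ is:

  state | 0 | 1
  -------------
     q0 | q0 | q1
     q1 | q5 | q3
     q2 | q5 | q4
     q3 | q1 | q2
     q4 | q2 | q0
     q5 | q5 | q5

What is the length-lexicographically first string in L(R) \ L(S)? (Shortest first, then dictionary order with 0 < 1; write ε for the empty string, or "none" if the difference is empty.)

The empty string ε is accepted by R but not by S.
Since ε is the unique shortest string, it is the required witness.

ε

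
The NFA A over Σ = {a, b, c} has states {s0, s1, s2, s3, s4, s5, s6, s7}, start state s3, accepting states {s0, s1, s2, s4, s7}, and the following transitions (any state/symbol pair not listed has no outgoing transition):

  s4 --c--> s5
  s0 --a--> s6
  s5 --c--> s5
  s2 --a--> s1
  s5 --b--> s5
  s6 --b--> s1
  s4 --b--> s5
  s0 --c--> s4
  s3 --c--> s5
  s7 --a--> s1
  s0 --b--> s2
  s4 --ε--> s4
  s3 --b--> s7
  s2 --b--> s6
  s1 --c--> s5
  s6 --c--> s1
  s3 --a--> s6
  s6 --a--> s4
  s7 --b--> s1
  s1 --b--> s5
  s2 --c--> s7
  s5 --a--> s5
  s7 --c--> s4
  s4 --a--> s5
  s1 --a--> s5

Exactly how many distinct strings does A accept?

7

The useful subgraph on states {s1, s3, s4, s6, s7} is acyclic, so L(A) is finite; the longest accepting path visits 3 useful states, giving maximum string length 2.
Counting accepting paths from s3 by length: 1 of length 1, 6 of length 2. Total 7.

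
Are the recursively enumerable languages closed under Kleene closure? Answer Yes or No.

Yes

Dovetail over all factorisations of the input into blocks and all step bounds, running the recogniser for L on every block of a factorisation; accept if some factorisation has all of its blocks accepted.
So the recursively enumerable languages are closed under Kleene star.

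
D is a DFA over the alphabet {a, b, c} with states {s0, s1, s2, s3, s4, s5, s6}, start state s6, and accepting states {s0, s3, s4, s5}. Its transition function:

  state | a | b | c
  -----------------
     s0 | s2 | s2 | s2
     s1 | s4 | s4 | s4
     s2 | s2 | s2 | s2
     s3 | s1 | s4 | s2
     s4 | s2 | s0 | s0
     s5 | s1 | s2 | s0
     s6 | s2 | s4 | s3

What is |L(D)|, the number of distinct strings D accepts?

The useful subgraph on states {s0, s1, s3, s4, s6} is acyclic, so L(D) is finite; the longest accepting path visits 5 useful states, giving maximum string length 4.
Counting accepting paths from s6 by length: 2 of length 1, 3 of length 2, 5 of length 3, 6 of length 4. Total 16.

16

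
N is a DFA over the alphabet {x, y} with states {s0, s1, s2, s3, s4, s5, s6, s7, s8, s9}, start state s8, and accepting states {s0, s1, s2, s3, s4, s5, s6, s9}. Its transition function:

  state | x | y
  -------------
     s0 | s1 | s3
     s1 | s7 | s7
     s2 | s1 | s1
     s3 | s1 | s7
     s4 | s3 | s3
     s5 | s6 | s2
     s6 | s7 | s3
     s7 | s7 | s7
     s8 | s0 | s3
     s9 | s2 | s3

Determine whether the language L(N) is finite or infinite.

The useful states (reachable from s8 and able to reach an accepting state) are {s0, s1, s3, s8}.
Restricted to these states the transition graph has no cycle, so every accepting path has bounded length and L is finite.

finite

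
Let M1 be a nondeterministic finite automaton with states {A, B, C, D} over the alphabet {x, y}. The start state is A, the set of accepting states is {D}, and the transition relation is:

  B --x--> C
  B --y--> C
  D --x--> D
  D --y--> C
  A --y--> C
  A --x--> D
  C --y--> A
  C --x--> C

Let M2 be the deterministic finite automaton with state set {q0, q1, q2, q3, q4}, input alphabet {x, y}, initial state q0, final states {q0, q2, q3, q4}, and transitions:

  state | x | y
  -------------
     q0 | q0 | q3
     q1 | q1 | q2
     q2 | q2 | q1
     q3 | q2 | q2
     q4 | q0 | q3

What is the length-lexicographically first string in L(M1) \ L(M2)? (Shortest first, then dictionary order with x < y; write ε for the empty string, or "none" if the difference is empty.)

The string yxyx is accepted by M1 but not by M2.
No shorter string lies in the difference, and yxyx is the lexicographically first length-4 string in L(M1) \ L(M2).

yxyx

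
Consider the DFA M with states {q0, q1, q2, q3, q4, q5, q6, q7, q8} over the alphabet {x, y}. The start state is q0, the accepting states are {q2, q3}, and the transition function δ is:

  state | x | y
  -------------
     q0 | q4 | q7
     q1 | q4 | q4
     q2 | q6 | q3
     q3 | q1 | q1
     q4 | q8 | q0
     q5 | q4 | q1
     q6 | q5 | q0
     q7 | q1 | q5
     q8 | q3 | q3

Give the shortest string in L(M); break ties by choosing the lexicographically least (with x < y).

xxx

A breadth-first search from q0 reaches an accepting state first via the path q0 → q4 → q8 → q3 on input xxx.
No string of length < 3 is accepted (BFS exhausts all shorter strings without reaching an accepting state), and xxx is the lexicographically least accepting string of length 3.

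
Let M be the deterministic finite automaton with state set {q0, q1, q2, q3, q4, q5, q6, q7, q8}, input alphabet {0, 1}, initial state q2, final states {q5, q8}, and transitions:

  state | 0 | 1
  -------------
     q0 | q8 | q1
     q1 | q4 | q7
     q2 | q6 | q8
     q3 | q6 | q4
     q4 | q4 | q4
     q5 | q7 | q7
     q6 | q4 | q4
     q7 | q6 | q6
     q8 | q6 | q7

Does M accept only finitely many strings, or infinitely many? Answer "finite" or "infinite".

finite

The useful states (reachable from q2 and able to reach an accepting state) are {q2, q8}.
Restricted to these states the transition graph has no cycle, so every accepting path has bounded length and L is finite.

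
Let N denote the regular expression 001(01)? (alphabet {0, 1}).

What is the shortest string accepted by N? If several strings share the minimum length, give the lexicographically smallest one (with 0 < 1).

001

By inspection of the expression, no string of length less than 3 matches, and 001 is the lexicographically first match of length 3.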